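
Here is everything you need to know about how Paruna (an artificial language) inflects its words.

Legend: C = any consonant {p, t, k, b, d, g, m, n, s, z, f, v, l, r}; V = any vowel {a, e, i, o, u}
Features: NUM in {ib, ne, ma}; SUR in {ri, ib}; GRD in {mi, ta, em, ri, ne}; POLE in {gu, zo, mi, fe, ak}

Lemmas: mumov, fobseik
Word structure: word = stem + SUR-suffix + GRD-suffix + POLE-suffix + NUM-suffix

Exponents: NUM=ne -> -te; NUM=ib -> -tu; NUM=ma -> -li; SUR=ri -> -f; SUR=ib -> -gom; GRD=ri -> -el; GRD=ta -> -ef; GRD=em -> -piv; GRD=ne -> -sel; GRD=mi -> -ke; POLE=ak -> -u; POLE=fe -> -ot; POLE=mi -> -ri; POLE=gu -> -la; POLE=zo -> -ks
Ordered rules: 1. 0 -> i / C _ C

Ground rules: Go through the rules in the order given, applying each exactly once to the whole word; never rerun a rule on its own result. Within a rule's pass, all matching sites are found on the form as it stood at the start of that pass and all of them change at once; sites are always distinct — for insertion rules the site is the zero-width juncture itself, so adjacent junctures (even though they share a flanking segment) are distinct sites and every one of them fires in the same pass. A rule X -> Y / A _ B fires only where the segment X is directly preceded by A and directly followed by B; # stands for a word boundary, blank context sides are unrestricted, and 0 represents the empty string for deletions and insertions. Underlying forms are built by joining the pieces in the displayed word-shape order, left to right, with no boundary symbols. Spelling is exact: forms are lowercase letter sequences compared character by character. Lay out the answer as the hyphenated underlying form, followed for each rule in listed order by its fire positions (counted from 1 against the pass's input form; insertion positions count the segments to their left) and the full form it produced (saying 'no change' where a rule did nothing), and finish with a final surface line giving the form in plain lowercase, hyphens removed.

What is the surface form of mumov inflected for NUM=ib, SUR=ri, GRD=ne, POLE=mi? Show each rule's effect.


underlying: mumov-f-sel-ri-tu
1. 0 -> i / C _ C: inserts after position(s) 5, 6, 9: mumovifiseliritu
surface: mumovifiseliritu


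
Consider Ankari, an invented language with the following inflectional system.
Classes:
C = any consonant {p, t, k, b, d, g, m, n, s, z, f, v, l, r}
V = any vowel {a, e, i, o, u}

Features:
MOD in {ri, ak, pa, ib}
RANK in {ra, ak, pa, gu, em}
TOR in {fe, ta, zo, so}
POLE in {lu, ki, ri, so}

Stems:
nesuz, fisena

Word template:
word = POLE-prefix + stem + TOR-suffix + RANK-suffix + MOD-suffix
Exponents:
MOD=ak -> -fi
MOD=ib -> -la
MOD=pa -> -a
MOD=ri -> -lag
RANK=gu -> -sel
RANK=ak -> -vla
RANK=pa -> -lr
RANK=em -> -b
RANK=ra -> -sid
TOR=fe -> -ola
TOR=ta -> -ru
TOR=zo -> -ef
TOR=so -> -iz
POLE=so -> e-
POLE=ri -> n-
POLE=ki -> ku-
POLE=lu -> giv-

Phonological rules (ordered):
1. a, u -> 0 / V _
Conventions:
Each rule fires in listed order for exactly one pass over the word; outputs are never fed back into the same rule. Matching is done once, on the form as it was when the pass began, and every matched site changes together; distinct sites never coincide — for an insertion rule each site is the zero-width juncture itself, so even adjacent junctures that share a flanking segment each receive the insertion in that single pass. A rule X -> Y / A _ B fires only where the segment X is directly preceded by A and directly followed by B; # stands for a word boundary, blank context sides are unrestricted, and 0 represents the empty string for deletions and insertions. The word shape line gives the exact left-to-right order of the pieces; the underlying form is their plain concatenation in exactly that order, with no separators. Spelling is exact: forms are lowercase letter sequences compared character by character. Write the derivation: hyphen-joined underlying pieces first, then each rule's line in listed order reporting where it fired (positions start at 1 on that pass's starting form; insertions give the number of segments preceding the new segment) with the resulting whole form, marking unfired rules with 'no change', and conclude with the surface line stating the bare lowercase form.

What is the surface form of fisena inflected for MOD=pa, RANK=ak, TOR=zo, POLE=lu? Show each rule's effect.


underlying: giv-fisena-ef-vla-a
1. a, u -> 0 / V _: fires at position(s) 15: givfisenaefvla
surface: givfisenaefvla


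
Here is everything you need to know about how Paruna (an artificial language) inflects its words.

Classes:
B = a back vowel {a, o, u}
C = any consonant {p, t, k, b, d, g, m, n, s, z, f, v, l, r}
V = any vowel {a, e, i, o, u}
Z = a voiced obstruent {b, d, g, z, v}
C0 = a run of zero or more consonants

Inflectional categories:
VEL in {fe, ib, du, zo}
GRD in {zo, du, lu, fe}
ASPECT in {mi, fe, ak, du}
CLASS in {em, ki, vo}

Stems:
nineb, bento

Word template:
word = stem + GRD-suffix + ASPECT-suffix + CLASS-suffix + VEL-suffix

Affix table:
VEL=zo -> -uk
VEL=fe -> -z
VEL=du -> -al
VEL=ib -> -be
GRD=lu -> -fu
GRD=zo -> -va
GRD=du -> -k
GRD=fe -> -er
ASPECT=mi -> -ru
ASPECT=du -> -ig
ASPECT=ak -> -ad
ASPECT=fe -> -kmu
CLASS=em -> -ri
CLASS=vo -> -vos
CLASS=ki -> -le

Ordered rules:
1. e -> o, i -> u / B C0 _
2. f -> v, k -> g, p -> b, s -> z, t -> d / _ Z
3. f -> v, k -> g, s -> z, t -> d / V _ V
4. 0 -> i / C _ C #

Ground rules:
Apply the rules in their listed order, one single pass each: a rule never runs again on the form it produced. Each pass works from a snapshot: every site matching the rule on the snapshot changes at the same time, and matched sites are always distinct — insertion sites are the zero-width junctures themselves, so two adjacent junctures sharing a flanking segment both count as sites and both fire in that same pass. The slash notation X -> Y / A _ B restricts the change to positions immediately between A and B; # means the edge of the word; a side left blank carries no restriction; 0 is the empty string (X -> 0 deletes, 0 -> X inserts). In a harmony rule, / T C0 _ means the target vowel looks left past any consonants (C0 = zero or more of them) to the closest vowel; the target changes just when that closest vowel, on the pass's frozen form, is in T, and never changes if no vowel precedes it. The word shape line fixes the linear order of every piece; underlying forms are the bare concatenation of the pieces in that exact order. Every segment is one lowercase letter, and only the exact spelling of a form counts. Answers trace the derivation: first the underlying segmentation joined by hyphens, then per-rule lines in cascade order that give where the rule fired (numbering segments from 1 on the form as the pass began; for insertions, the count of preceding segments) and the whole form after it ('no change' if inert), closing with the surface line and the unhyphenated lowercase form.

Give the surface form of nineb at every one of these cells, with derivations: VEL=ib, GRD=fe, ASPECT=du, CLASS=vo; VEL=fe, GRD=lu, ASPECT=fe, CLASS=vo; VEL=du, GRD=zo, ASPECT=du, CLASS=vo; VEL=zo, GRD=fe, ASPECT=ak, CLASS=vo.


cell VEL=ib, GRD=fe, ASPECT=du, CLASS=vo:
underlying: nineb-er-ig-vos-be
1. e -> o, i -> u / B C0 _: fires at position(s) 14: nineberigvosbo
2. f -> v, k -> g, p -> b, s -> z, t -> d / _ Z: fires at position(s) 12: nineberigvozbo
3. f -> v, k -> g, s -> z, t -> d / V _ V: no change
4. 0 -> i / C _ C #: no change
surface: nineberigvozbo

cell VEL=fe, GRD=lu, ASPECT=fe, CLASS=vo:
underlying: nineb-fu-kmu-vos-z
1. e -> o, i -> u / B C0 _: no change
2. f -> v, k -> g, p -> b, s -> z, t -> d / _ Z: fires at position(s) 13: ninebfukmuvozz
3. f -> v, k -> g, s -> z, t -> d / V _ V: no change
4. 0 -> i / C _ C #: inserts after position(s) 13: ninebfukmuvoziz
surface: ninebfukmuvoziz

cell VEL=du, GRD=zo, ASPECT=du, CLASS=vo:
underlying: nineb-va-ig-vos-al
1. e -> o, i -> u / B C0 _: fires at position(s) 8: ninebvaugvosal
2. f -> v, k -> g, p -> b, s -> z, t -> d / _ Z: no change
3. f -> v, k -> g, s -> z, t -> d / V _ V: fires at position(s) 12: ninebvaugvozal
4. 0 -> i / C _ C #: no change
surface: ninebvaugvozal

cell VEL=zo, GRD=fe, ASPECT=ak, CLASS=vo:
underlying: nineb-er-ad-vos-uk
1. e -> o, i -> u / B C0 _: no change
2. f -> v, k -> g, p -> b, s -> z, t -> d / _ Z: no change
3. f -> v, k -> g, s -> z, t -> d / V _ V: fires at position(s) 12: nineberadvozuk
4. 0 -> i / C _ C #: no change
surface: nineberadvozuk


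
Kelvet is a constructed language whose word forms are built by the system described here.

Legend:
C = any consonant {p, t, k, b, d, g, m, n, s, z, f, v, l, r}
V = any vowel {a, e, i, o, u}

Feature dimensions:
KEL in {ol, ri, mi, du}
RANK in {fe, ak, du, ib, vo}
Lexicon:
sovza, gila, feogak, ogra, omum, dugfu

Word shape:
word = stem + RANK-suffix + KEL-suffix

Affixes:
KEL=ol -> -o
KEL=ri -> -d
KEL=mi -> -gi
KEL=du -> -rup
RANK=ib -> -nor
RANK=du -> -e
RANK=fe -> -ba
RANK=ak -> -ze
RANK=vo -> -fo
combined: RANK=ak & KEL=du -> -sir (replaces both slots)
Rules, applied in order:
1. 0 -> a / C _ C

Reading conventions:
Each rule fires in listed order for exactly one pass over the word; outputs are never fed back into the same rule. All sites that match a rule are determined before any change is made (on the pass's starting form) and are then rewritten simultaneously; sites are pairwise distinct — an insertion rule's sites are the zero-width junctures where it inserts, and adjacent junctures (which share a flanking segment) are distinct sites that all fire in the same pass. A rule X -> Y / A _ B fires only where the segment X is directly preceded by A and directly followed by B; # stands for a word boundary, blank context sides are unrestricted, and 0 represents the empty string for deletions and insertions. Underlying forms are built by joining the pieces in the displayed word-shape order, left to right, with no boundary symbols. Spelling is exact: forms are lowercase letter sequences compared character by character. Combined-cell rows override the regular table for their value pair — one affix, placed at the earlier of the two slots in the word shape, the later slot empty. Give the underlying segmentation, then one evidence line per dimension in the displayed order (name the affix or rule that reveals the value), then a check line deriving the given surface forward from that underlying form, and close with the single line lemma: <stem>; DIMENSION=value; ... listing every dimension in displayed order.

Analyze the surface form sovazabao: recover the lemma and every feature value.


underlying: sovza-ba-o
KEL=ol - signalled by the affix -o
RANK=fe - signalled by the affix -ba
check: sovzabao -> sovazabao
lemma: sovza; KEL=ol; RANK=fe


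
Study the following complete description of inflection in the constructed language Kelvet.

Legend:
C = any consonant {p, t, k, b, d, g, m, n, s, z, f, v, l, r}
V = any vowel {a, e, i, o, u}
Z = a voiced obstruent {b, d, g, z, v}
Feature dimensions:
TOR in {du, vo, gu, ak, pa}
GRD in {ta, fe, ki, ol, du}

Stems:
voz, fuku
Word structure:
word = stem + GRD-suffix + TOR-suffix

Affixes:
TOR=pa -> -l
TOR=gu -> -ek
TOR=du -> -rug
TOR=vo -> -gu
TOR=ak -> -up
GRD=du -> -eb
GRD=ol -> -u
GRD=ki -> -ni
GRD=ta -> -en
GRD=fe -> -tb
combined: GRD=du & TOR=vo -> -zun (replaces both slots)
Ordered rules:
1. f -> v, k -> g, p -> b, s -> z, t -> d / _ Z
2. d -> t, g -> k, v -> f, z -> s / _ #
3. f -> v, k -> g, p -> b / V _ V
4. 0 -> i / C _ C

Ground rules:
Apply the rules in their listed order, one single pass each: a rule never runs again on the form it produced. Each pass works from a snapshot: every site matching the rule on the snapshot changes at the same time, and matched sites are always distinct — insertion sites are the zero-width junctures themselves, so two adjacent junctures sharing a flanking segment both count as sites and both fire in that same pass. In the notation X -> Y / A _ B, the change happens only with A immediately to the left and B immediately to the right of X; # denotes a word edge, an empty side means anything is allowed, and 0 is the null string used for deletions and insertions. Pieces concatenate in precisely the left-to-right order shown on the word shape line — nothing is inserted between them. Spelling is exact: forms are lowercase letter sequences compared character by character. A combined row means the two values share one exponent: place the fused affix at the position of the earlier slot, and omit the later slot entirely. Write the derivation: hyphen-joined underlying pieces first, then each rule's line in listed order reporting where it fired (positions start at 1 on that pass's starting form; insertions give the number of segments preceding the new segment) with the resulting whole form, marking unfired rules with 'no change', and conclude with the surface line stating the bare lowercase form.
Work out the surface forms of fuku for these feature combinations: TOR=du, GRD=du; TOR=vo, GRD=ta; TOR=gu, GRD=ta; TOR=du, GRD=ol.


cell TOR=du, GRD=du:
underlying: fuku-eb-rug
1. f -> v, k -> g, p -> b, s -> z, t -> d / _ Z: no change
2. d -> t, g -> k, v -> f, z -> s / _ #: fires at position(s) 9: fukuebruk
3. f -> v, k -> g, p -> b / V _ V: fires at position(s) 3: fuguebruk
4. 0 -> i / C _ C: inserts after position(s) 6: fuguebiruk
surface: fuguebiruk

cell TOR=vo, GRD=ta:
underlying: fuku-en-gu
1. f -> v, k -> g, p -> b, s -> z, t -> d / _ Z: no change
2. d -> t, g -> k, v -> f, z -> s / _ #: no change
3. f -> v, k -> g, p -> b / V _ V: fires at position(s) 3: fuguengu
4. 0 -> i / C _ C: inserts after position(s) 6: fuguenigu
surface: fuguenigu

cell TOR=gu, GRD=ta:
underlying: fuku-en-ek
1. f -> v, k -> g, p -> b, s -> z, t -> d / _ Z: no change
2. d -> t, g -> k, v -> f, z -> s / _ #: no change
3. f -> v, k -> g, p -> b / V _ V: fires at position(s) 3: fuguenek
4. 0 -> i / C _ C: no change
surface: fuguenek

cell TOR=du, GRD=ol:
underlying: fuku-u-rug
1. f -> v, k -> g, p -> b, s -> z, t -> d / _ Z: no change
2. d -> t, g -> k, v -> f, z -> s / _ #: fires at position(s) 8: fukuuruk
3. f -> v, k -> g, p -> b / V _ V: fires at position(s) 3: fuguuruk
4. 0 -> i / C _ C: no change
surface: fuguuruk


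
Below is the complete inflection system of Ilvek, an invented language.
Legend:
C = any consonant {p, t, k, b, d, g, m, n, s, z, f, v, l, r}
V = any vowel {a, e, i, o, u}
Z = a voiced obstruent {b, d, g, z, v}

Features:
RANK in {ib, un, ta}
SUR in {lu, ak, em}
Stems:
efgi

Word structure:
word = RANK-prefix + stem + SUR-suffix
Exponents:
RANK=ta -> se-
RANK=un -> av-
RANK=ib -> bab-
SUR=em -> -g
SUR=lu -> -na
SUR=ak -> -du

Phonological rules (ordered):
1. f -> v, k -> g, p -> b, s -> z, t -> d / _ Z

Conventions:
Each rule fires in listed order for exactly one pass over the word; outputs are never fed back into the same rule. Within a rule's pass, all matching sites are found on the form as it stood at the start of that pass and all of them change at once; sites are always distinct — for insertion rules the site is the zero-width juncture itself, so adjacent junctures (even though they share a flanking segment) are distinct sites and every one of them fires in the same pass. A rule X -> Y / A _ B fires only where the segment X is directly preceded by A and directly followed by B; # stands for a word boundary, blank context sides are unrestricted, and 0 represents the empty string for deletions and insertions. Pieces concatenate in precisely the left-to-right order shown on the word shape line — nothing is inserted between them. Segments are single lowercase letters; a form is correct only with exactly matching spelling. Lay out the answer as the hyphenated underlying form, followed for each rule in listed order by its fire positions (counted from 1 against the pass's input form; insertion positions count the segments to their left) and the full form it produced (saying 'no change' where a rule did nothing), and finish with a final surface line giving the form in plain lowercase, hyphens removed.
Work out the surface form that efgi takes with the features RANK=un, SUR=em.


underlying: av-efgi-g
1. f -> v, k -> g, p -> b, s -> z, t -> d / _ Z: fires at position(s) 4: avevgig
surface: avevgig


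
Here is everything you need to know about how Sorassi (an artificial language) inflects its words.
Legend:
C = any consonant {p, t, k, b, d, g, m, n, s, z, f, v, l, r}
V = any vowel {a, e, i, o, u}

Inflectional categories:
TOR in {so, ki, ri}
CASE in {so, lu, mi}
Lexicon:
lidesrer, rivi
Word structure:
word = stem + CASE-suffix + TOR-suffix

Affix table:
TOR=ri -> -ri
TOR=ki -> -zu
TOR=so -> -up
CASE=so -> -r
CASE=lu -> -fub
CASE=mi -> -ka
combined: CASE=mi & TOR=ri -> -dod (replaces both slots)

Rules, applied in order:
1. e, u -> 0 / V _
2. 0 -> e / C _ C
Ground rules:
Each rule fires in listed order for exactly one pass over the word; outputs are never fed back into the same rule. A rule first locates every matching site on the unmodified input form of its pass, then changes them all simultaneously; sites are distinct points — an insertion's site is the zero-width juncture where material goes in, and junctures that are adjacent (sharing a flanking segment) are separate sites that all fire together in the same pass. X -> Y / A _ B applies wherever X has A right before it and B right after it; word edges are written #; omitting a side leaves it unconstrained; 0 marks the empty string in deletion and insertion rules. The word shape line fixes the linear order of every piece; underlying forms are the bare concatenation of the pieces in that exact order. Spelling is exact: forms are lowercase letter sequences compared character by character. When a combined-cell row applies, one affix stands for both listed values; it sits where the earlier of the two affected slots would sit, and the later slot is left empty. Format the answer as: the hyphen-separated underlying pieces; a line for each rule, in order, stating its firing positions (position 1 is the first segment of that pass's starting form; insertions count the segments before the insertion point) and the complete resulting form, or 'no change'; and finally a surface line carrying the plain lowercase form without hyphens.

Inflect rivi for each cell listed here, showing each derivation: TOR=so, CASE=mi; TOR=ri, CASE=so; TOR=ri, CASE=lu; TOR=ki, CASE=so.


cell TOR=so, CASE=mi:
underlying: rivi-ka-up
1. e, u -> 0 / V _: fires at position(s) 7: rivikap
2. 0 -> e / C _ C: no change
surface: rivikap

cell TOR=ri, CASE=so:
underlying: rivi-r-ri
1. e, u -> 0 / V _: no change
2. 0 -> e / C _ C: inserts after position(s) 5: rivireri
surface: rivireri

cell TOR=ri, CASE=lu:
underlying: rivi-fub-ri
1. e, u -> 0 / V _: no change
2. 0 -> e / C _ C: inserts after position(s) 7: rivifuberi
surface: rivifuberi

cell TOR=ki, CASE=so:
underlying: rivi-r-zu
1. e, u -> 0 / V _: no change
2. 0 -> e / C _ C: inserts after position(s) 5: rivirezu
surface: rivirezu


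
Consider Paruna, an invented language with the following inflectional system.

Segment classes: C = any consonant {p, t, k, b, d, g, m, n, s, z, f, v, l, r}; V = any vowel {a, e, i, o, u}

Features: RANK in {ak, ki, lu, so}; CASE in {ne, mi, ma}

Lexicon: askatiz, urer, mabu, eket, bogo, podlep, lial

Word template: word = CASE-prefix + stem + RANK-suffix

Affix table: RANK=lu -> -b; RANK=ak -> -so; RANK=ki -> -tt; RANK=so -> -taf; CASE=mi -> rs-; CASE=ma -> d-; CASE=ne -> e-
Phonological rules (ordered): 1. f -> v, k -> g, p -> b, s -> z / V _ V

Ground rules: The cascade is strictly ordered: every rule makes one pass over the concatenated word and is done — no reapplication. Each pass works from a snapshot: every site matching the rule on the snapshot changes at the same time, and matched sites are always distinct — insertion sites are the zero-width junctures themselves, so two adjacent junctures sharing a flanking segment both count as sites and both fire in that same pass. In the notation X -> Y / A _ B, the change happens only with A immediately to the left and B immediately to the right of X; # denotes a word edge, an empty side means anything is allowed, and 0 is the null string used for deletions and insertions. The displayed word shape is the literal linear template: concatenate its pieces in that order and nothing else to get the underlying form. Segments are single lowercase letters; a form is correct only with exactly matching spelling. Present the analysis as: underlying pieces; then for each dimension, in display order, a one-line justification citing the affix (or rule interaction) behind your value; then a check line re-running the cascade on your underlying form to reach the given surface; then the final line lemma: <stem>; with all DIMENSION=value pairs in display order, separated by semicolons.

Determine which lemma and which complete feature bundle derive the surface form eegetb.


underlying: e-eket-b
RANK=lu - signalled by the affix -b
CASE=ne - signalled by the affix e-
check: eeketb -> eegetb
lemma: eket; RANK=lu; CASE=ne


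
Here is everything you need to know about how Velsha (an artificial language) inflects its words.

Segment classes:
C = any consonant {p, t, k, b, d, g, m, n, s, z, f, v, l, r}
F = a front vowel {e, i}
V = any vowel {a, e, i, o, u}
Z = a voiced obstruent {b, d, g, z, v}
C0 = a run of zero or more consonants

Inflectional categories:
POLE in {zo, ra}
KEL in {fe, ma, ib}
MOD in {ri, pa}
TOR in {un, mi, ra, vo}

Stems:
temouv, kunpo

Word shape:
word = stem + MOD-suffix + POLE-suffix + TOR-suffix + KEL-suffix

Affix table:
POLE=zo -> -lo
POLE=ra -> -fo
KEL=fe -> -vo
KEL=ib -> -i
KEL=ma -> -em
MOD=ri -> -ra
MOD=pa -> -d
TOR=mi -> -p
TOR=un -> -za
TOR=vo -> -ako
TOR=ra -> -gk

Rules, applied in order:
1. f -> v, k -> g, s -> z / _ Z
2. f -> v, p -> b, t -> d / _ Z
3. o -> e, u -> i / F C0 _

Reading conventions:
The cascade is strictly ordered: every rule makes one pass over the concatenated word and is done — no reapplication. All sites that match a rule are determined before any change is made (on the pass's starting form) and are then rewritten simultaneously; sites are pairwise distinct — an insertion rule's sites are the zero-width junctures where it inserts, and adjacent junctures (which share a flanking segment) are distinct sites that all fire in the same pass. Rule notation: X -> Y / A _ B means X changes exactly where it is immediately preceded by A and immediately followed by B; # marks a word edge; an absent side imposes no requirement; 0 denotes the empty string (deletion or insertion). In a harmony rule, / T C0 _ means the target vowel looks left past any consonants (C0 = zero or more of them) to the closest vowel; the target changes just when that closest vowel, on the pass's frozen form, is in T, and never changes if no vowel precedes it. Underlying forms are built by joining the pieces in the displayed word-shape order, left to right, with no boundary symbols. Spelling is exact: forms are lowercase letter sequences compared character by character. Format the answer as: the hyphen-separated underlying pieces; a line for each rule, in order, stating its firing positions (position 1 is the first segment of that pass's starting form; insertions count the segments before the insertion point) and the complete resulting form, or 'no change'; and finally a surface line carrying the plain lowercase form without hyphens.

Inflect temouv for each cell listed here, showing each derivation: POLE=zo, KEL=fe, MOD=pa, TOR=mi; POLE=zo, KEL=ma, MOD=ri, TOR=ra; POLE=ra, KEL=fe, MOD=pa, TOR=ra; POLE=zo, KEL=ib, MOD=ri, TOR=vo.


cell POLE=zo, KEL=fe, MOD=pa, TOR=mi:
underlying: temouv-d-lo-p-vo
1. f -> v, k -> g, s -> z / _ Z: no change
2. f -> v, p -> b, t -> d / _ Z: fires at position(s) 10: temouvdlobvo
3. o -> e, u -> i / F C0 _: fires at position(s) 4: temeuvdlobvo
surface: temeuvdlobvo

cell POLE=zo, KEL=ma, MOD=ri, TOR=ra:
underlying: temouv-ra-lo-gk-em
1. f -> v, k -> g, s -> z / _ Z: no change
2. f -> v, p -> b, t -> d / _ Z: no change
3. o -> e, u -> i / F C0 _: fires at position(s) 4: temeuvralogkem
surface: temeuvralogkem

cell POLE=ra, KEL=fe, MOD=pa, TOR=ra:
underlying: temouv-d-fo-gk-vo
1. f -> v, k -> g, s -> z / _ Z: fires at position(s) 11: temouvdfoggvo
2. f -> v, p -> b, t -> d / _ Z: no change
3. o -> e, u -> i / F C0 _: fires at position(s) 4: temeuvdfoggvo
surface: temeuvdfoggvo

cell POLE=zo, KEL=ib, MOD=ri, TOR=vo:
underlying: temouv-ra-lo-ako-i
1. f -> v, k -> g, s -> z / _ Z: no change
2. f -> v, p -> b, t -> d / _ Z: no change
3. o -> e, u -> i / F C0 _: fires at position(s) 4: temeuvraloakoi
surface: temeuvraloakoi


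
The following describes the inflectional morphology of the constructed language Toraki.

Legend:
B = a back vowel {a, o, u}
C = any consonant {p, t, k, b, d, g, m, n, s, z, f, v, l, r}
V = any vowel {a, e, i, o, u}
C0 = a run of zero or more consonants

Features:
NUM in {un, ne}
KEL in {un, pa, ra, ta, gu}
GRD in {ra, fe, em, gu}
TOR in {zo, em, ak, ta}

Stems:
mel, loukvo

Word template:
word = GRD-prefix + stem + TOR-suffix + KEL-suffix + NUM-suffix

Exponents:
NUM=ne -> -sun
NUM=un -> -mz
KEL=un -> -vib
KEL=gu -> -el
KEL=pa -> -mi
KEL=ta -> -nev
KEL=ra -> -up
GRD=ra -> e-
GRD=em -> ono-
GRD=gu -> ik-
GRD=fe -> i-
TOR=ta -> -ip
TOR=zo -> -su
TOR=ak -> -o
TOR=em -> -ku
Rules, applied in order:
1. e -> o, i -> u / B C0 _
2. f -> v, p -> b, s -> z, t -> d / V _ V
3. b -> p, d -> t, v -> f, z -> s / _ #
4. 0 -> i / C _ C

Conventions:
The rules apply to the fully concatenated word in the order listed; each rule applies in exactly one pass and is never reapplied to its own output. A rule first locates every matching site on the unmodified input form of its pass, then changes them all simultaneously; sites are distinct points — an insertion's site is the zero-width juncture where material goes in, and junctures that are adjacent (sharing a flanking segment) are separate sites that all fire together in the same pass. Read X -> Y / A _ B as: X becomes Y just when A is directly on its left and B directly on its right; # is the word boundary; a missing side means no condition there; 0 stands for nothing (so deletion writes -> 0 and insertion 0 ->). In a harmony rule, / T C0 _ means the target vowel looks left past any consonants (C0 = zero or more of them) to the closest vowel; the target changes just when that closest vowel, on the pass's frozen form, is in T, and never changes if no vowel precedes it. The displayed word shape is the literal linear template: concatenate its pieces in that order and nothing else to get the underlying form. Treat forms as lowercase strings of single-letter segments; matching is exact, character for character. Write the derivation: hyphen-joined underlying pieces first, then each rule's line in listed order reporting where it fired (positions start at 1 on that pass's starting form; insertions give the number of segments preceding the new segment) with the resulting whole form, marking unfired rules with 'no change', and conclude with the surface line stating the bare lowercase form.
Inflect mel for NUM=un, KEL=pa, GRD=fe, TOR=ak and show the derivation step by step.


underlying: i-mel-o-mi-mz
1. e -> o, i -> u / B C0 _: fires at position(s) 7: imelomumz
2. f -> v, p -> b, s -> z, t -> d / V _ V: no change
3. b -> p, d -> t, v -> f, z -> s / _ #: fires at position(s) 9: imelomums
4. 0 -> i / C _ C: inserts after position(s) 8: imelomumis
surface: imelomumis


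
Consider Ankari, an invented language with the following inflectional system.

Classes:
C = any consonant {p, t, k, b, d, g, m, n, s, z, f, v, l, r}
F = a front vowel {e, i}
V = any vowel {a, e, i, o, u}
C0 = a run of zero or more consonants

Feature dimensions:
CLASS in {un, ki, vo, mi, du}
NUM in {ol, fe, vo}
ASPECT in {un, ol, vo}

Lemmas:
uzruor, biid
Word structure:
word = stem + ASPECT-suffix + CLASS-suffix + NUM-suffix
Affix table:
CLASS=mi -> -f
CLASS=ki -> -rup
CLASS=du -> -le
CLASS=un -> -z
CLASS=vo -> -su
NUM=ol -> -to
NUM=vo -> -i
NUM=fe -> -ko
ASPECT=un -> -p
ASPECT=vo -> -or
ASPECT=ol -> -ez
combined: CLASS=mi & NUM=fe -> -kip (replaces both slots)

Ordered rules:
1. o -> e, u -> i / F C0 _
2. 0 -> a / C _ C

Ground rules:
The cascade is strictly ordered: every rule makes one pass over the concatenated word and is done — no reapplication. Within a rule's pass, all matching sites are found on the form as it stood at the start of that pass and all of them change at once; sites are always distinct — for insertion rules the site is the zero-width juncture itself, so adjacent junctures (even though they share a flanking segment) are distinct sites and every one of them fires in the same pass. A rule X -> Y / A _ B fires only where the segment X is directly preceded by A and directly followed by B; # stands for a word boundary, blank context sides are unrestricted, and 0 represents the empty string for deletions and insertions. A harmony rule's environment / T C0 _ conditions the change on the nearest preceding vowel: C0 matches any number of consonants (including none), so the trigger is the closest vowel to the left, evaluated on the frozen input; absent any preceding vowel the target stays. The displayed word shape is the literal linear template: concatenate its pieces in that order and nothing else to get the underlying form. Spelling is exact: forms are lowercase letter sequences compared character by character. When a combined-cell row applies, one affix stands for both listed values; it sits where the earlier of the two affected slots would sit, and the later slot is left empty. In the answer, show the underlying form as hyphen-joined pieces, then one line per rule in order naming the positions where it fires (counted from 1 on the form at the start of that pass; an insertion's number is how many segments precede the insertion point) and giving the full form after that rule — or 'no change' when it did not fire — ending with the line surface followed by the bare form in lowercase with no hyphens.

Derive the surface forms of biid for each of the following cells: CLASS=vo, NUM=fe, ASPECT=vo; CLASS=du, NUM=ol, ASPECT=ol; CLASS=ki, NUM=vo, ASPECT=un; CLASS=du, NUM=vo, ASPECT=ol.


cell CLASS=vo, NUM=fe, ASPECT=vo:
underlying: biid-or-su-ko
1. o -> e, u -> i / F C0 _: fires at position(s) 5: biidersuko
2. 0 -> a / C _ C: inserts after position(s) 6: biiderasuko
surface: biiderasuko

cell CLASS=du, NUM=ol, ASPECT=ol:
underlying: biid-ez-le-to
1. o -> e, u -> i / F C0 _: fires at position(s) 10: biidezlete
2. 0 -> a / C _ C: inserts after position(s) 6: biidezalete
surface: biidezalete

cell CLASS=ki, NUM=vo, ASPECT=un:
underlying: biid-p-rup-i
1. o -> e, u -> i / F C0 _: fires at position(s) 7: biidpripi
2. 0 -> a / C _ C: inserts after position(s) 4, 5: biidaparipi
surface: biidaparipi

cell CLASS=du, NUM=vo, ASPECT=ol:
underlying: biid-ez-le-i
1. o -> e, u -> i / F C0 _: no change
2. 0 -> a / C _ C: inserts after position(s) 6: biidezalei
surface: biidezalei


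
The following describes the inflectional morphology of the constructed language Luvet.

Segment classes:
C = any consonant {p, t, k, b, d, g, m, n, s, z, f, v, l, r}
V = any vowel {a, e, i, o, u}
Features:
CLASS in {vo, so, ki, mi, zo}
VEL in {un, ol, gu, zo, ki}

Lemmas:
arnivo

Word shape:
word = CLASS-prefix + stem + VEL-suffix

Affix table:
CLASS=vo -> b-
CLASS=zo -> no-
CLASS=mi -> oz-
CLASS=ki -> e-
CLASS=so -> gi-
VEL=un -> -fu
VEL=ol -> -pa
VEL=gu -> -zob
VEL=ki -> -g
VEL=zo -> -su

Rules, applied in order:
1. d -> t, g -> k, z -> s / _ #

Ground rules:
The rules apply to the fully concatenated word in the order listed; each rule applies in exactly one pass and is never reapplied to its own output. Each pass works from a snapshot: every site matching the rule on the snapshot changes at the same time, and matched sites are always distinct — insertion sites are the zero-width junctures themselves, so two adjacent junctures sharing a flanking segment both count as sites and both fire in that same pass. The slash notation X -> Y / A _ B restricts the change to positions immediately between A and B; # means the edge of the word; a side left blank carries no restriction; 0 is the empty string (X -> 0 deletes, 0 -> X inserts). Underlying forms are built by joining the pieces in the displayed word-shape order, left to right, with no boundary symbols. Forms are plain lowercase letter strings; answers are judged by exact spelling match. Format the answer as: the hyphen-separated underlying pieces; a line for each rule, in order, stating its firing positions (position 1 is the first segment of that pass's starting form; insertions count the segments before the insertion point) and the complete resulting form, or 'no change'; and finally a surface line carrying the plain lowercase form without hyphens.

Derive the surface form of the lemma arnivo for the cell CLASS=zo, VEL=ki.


underlying: no-arnivo-g
1. d -> t, g -> k, z -> s / _ #: fires at position(s) 9: noarnivok
surface: noarnivok


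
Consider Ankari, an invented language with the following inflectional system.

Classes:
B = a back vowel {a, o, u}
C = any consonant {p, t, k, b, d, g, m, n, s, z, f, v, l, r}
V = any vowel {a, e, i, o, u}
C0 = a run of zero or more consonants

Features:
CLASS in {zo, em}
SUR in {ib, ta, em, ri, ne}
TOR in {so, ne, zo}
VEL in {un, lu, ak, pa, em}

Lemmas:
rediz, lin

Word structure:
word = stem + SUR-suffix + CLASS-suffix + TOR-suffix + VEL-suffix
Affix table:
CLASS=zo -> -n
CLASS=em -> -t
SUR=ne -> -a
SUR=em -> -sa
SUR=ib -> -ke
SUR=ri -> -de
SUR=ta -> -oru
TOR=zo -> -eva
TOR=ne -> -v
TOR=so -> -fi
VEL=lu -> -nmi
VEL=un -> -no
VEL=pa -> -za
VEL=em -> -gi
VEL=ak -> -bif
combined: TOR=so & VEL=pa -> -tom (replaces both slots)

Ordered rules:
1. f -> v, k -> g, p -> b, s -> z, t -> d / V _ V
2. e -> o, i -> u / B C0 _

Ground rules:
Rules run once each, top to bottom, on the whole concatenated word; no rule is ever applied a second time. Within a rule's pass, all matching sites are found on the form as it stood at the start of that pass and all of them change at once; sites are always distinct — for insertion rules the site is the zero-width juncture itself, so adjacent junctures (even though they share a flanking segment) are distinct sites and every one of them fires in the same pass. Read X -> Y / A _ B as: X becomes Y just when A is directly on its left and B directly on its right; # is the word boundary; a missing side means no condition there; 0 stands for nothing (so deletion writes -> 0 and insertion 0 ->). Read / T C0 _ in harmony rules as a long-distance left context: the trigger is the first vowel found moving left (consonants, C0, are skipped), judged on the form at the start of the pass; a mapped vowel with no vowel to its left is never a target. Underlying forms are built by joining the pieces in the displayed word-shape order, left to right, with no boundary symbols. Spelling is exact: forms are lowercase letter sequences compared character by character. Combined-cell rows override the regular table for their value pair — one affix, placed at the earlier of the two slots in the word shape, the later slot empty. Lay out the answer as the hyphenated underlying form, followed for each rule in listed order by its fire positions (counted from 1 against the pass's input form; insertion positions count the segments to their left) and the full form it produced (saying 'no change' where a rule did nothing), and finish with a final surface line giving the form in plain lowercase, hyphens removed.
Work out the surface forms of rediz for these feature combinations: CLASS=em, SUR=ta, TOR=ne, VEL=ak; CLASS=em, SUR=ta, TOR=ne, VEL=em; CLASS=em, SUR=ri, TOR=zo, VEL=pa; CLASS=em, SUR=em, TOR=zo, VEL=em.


cell CLASS=em, SUR=ta, TOR=ne, VEL=ak:
underlying: rediz-oru-t-v-bif
1. f -> v, k -> g, p -> b, s -> z, t -> d / V _ V: no change
2. e -> o, i -> u / B C0 _: fires at position(s) 12: redizorutvbuf
surface: redizorutvbuf

cell CLASS=em, SUR=ta, TOR=ne, VEL=em:
underlying: rediz-oru-t-v-gi
1. f -> v, k -> g, p -> b, s -> z, t -> d / V _ V: no change
2. e -> o, i -> u / B C0 _: fires at position(s) 12: redizorutvgu
surface: redizorutvgu

cell CLASS=em, SUR=ri, TOR=zo, VEL=pa:
underlying: rediz-de-t-eva-za
1. f -> v, k -> g, p -> b, s -> z, t -> d / V _ V: fires at position(s) 8: redizdedevaza
2. e -> o, i -> u / B C0 _: no change
surface: redizdedevaza

cell CLASS=em, SUR=em, TOR=zo, VEL=em:
underlying: rediz-sa-t-eva-gi
1. f -> v, k -> g, p -> b, s -> z, t -> d / V _ V: fires at position(s) 8: redizsadevagi
2. e -> o, i -> u / B C0 _: fires at position(s) 9, 13: redizsadovagu
surface: redizsadovagu


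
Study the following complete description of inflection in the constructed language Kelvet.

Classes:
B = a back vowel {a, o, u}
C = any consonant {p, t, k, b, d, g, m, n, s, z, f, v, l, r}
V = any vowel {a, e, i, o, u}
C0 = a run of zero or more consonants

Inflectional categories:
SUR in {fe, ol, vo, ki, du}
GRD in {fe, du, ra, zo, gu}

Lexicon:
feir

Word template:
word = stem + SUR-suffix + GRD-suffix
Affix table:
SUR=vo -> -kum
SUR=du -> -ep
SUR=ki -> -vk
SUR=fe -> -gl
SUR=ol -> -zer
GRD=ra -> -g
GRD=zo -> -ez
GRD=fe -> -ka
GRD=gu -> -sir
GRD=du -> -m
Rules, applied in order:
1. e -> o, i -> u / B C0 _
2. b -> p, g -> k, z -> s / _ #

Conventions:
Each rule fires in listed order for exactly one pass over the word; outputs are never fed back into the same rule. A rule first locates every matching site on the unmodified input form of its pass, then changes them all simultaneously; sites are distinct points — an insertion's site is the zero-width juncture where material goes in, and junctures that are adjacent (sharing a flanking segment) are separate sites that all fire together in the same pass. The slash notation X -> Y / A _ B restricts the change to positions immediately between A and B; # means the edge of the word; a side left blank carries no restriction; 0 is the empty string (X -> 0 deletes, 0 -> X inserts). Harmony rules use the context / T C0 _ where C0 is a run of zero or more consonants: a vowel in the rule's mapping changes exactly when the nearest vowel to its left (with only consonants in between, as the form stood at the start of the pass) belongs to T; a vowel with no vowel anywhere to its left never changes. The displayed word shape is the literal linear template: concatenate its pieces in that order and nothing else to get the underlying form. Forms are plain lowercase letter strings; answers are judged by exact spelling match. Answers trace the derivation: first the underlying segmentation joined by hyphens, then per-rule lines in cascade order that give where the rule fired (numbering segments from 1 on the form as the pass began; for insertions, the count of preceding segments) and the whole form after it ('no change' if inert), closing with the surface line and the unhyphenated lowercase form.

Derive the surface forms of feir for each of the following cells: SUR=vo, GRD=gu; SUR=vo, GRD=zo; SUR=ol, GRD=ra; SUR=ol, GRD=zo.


cell SUR=vo, GRD=gu:
underlying: feir-kum-sir
1. e -> o, i -> u / B C0 _: fires at position(s) 9: feirkumsur
2. b -> p, g -> k, z -> s / _ #: no change
surface: feirkumsur

cell SUR=vo, GRD=zo:
underlying: feir-kum-ez
1. e -> o, i -> u / B C0 _: fires at position(s) 8: feirkumoz
2. b -> p, g -> k, z -> s / _ #: fires at position(s) 9: feirkumos
surface: feirkumos

cell SUR=ol, GRD=ra:
underlying: feir-zer-g
1. e -> o, i -> u / B C0 _: no change
2. b -> p, g -> k, z -> s / _ #: fires at position(s) 8: feirzerk
surface: feirzerk

cell SUR=ol, GRD=zo:
underlying: feir-zer-ez
1. e -> o, i -> u / B C0 _: no change
2. b -> p, g -> k, z -> s / _ #: fires at position(s) 9: feirzeres
surface: feirzeres


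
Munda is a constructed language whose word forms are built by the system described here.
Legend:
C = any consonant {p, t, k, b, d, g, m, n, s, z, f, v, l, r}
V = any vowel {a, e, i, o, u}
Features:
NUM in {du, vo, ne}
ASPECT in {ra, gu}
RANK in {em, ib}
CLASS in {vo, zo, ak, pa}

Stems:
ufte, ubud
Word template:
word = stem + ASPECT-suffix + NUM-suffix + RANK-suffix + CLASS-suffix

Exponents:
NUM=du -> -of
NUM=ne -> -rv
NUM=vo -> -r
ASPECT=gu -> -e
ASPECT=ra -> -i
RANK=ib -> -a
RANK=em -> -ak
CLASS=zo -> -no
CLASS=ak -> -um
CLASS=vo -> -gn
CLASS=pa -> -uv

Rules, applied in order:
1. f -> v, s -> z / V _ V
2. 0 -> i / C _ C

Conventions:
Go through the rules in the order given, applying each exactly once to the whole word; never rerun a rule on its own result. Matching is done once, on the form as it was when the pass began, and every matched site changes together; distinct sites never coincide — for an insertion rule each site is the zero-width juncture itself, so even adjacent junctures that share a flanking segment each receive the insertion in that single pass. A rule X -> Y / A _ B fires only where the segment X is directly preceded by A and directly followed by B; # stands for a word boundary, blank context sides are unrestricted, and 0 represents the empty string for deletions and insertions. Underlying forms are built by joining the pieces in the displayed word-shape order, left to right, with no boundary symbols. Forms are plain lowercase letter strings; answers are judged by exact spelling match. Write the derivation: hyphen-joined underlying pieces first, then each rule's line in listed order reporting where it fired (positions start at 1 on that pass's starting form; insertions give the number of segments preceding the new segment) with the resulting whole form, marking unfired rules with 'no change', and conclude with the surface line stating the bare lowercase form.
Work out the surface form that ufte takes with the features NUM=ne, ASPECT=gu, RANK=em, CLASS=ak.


underlying: ufte-e-rv-ak-um
1. f -> v, s -> z / V _ V: no change
2. 0 -> i / C _ C: inserts after position(s) 2, 6: ufiteerivakum
surface: ufiteerivakum
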